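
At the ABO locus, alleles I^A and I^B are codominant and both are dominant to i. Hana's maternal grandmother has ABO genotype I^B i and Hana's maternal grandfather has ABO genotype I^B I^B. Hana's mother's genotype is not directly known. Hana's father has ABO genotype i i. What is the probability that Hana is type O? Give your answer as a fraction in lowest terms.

Hana's mother's ABO genotype from I^B i × I^B I^B: 1/2 I^B I^B, 1/2 I^B i.
Crossing each possibility with the father i i and summing P(type O): 1/2·0 + 1/2·1/2 = 1/4.

1/4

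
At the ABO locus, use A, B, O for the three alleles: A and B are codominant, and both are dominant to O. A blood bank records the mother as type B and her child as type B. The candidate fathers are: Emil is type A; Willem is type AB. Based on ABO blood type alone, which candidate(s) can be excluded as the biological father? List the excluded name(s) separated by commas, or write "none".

none

A candidate is excluded only if no genotype consistent with his phenotype could produce a type B child with a type B mother.
Every candidate has at least one consistent genotype combination, so none can be excluded.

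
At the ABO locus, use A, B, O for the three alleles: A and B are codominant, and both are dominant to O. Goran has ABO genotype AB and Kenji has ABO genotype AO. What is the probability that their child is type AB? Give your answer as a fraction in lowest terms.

1/4

ABO cross AB × AO → offspring phenotypes: 1/2 A, 1/4 B, 1/4 AB.
So P(type AB) = 1/4.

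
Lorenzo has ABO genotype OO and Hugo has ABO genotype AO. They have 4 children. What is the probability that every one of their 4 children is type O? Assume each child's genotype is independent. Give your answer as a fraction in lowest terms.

1/16

ABO cross OO × AO → 1/2 O, 1/2 A.
So P(type O) = 1/2 per child.
All 4 independent: (1/2)^4 = 1/16.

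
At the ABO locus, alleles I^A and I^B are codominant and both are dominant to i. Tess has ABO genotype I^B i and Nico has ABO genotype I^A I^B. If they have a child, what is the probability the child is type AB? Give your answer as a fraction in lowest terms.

ABO cross I^B i × I^A I^B → offspring phenotypes: 1/4 A, 1/2 B, 1/4 AB.
So P(type AB) = 1/4.

1/4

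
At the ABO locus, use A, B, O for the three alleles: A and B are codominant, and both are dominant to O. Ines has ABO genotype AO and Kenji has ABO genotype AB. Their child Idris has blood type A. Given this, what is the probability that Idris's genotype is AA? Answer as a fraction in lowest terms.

Cross AO × AB → 1/4 AA, 1/4 AB, 1/4 AO, 1/4 BO.
Type-A genotypes among offspring: AA (1/4), AO (1/4); total 1/2.
P(AA | type A) = (1/4) / (1/2) = 1/2.

1/2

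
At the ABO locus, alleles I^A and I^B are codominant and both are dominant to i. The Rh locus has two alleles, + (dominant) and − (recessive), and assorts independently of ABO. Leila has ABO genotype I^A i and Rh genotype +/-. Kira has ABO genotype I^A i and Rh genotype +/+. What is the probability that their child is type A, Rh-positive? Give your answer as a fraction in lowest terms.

ABO cross I^A i × I^A i → offspring phenotypes: 1/4 O, 3/4 A.
Rh cross +/- × +/+ → 1 Rh+.
Independent loci: P(type A, Rh-positive) = 3/4 × 1 = 3/4.

3/4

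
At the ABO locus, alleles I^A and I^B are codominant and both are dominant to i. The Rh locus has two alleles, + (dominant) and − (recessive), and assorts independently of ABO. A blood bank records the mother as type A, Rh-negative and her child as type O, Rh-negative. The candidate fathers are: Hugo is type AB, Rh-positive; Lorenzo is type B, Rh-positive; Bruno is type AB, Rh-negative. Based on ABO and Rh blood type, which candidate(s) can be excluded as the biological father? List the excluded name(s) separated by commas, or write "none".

Hugo, Bruno

A candidate is excluded only if no genotype consistent with his phenotype could produce a type O, Rh-negative child with a type A, Rh-negative mother.
Hugo (type AB, Rh+): no genotype consistent with that phenotype can produce a type-O Rh- child with a type-A mother.
Bruno (type AB, Rh-): no genotype consistent with that phenotype can produce a type-O Rh- child with a type-A mother.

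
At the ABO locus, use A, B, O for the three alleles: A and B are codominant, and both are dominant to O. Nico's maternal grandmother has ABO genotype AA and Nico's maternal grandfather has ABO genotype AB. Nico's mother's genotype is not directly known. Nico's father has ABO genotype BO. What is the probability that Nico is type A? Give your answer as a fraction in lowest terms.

3/8

Nico's mother's ABO genotype from AA × AB: 1/2 AA, 1/2 AB.
Crossing each possibility with the father BO and summing P(type A): 1/2·1/2 + 1/2·1/4 = 3/8.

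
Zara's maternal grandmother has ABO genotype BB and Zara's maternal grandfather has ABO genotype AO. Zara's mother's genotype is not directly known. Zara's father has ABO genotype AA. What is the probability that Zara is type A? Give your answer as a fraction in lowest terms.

Zara's mother's ABO genotype from BB × AO: 1/2 AB, 1/2 BO.
Crossing each possibility with the father AA and summing P(type A): 1/2·1/2 + 1/2·1/2 = 1/2.

1/2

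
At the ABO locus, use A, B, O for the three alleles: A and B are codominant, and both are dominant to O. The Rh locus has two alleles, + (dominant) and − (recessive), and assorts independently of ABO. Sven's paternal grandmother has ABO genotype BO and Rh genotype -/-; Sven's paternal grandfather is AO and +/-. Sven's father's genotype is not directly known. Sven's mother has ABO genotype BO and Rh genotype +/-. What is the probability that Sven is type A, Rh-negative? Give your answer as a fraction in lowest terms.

Sven's father's ABO genotype from BO × AO: 1/4 AB, 1/4 AO, 1/4 BO, 1/4 OO.
Crossing each possibility with the mother BO and summing P(type A): 1/4·1/4 + 1/4·1/4 + 1/4·0 + 1/4·0 = 1/8.
Similarly for Rh via the father's Rh distribution: P(Rh-) = 3/8.
Independent loci: 1/8 × 3/8 = 3/64.

3/64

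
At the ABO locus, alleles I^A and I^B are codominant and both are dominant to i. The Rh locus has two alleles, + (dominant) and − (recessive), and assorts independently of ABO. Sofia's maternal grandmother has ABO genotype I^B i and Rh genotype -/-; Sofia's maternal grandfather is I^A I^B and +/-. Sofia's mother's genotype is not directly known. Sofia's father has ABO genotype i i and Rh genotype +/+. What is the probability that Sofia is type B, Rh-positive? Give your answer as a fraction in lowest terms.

Sofia's mother's ABO genotype from I^B i × I^A I^B: 1/4 I^A I^B, 1/4 I^A i, 1/4 I^B I^B, 1/4 I^B i.
Crossing each possibility with the father i i and summing P(type B): 1/4·1/2 + 1/4·0 + 1/4·1 + 1/4·1/2 = 1/2.
Similarly for Rh via the mother's Rh distribution: P(Rh+) = 1.
Independent loci: 1/2 × 1 = 1/2.

1/2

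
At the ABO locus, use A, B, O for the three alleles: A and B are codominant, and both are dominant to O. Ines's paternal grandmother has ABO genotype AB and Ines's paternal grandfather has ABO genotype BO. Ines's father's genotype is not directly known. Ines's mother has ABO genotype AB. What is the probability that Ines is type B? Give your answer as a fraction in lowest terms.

Ines's father's ABO genotype from AB × BO: 1/4 AB, 1/4 AO, 1/4 BB, 1/4 BO.
Crossing each possibility with the mother AB and summing P(type B): 1/4·1/4 + 1/4·1/4 + 1/4·1/2 + 1/4·1/2 = 3/8.

3/8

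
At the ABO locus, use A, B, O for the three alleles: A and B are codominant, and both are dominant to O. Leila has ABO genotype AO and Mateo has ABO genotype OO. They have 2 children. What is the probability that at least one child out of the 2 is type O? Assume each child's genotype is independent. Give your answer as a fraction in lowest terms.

ABO cross AO × OO → 1/2 O, 1/2 A.
So P(type O) = 1/2 per child.
P(none) = (1/2)^2 = 1/4; P(at least one) = 1 − 1/4 = 3/4.

3/4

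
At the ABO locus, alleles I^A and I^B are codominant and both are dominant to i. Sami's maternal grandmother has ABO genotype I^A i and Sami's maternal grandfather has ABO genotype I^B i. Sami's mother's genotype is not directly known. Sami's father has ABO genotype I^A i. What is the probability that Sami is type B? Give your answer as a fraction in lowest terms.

1/8

Sami's mother's ABO genotype from I^A i × I^B i: 1/4 I^A I^B, 1/4 I^A i, 1/4 I^B i, 1/4 i i.
Crossing each possibility with the father I^A i and summing P(type B): 1/4·1/4 + 1/4·0 + 1/4·1/4 + 1/4·0 = 1/8.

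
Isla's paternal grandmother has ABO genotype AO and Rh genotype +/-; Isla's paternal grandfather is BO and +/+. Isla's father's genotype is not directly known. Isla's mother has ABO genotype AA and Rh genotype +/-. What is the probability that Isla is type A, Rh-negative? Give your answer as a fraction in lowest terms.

Isla's father's ABO genotype from AO × BO: 1/4 AB, 1/4 AO, 1/4 BO, 1/4 OO.
Crossing each possibility with the mother AA and summing P(type A): 1/4·1/2 + 1/4·1 + 1/4·1/2 + 1/4·1 = 3/4.
Similarly for Rh via the father's Rh distribution: P(Rh-) = 1/8.
Independent loci: 3/4 × 1/8 = 3/32.

3/32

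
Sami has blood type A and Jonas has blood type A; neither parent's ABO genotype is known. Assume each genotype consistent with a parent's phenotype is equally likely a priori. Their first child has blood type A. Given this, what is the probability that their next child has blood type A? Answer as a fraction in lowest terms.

Possible genotypes: Sami ∈ {I^A I^A, I^A i}; Jonas ∈ {I^A I^A, I^A i}.
Weight each parental genotype pair by prior × P(type-A child):
  I^A I^A × I^A I^A: posterior weight 4/15; P(next child type A) = 1.
  I^A I^A × I^A i: posterior weight 4/15; P(next child type A) = 1.
  I^A i × I^A I^A: posterior weight 4/15; P(next child type A) = 1.
  I^A i × I^A i: posterior weight 1/5; P(next child type A) = 3/4.
Weighted sum = 19/20.

19/20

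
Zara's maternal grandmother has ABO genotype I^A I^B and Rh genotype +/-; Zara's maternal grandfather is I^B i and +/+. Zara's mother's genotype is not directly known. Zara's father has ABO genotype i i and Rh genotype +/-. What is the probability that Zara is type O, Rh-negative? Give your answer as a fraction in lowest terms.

Zara's mother's ABO genotype from I^A I^B × I^B i: 1/4 I^A I^B, 1/4 I^A i, 1/4 I^B I^B, 1/4 I^B i.
Crossing each possibility with the father i i and summing P(type O): 1/4·0 + 1/4·1/2 + 1/4·0 + 1/4·1/2 = 1/4.
Similarly for Rh via the mother's Rh distribution: P(Rh-) = 1/8.
Independent loci: 1/4 × 1/8 = 1/32.

1/32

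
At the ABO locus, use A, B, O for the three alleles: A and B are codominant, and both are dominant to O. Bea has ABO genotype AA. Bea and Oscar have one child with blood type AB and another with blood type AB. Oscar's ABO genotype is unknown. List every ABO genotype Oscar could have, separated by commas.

AB, BB, BO

For each candidate genotype of Oscar, check whether crossing it with AA can produce every observed child phenotype.
  AA → possible child types {A} ✗
  AB → possible child types {A, AB} ✓
  AO → possible child types {A} ✗
  BB → possible child types {AB} ✓
  BO → possible child types {A, AB} ✓
  OO → possible child types {A} ✗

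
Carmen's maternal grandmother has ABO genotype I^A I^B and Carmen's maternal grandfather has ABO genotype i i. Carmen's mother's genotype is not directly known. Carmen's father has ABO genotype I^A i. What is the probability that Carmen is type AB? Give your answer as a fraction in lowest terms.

Carmen's mother's ABO genotype from I^A I^B × i i: 1/2 I^A i, 1/2 I^B i.
Crossing each possibility with the father I^A i and summing P(type AB): 1/2·0 + 1/2·1/4 = 1/8.

1/8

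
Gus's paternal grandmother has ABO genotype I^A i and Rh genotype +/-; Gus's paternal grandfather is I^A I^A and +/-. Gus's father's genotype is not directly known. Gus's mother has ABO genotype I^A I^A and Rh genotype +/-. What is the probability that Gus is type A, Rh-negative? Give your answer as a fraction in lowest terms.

1/4

Gus's father's ABO genotype from I^A i × I^A I^A: 1/2 I^A I^A, 1/2 I^A i.
Crossing each possibility with the mother I^A I^A and summing P(type A): 1/2·1 + 1/2·1 = 1.
Similarly for Rh via the father's Rh distribution: P(Rh-) = 1/4.
Independent loci: 1 × 1/4 = 1/4.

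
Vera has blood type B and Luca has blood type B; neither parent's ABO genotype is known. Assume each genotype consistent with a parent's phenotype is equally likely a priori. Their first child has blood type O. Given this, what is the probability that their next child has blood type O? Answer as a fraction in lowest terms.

Possible genotypes: Vera ∈ {BB, BO}; Luca ∈ {BB, BO}.
Weight each parental genotype pair by prior × P(type-O child):
  BO × BO: posterior weight 1; P(next child type O) = 1/4.
Weighted sum = 1/4.

1/4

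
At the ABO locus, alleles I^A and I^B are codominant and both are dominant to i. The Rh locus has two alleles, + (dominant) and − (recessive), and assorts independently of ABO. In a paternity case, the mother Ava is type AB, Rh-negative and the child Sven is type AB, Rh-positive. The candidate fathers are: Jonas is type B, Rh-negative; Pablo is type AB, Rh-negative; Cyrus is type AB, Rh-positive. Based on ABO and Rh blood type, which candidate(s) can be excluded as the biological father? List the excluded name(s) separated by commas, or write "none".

Jonas, Pablo

A candidate is excluded only if no genotype consistent with his phenotype could produce a type AB, Rh-positive child with a type AB, Rh-negative mother.
Jonas (type B, Rh-): no genotype consistent with that phenotype can produce a type-AB Rh+ child with a type-AB mother.
Pablo (type AB, Rh-): no genotype consistent with that phenotype can produce a type-AB Rh+ child with a type-AB mother.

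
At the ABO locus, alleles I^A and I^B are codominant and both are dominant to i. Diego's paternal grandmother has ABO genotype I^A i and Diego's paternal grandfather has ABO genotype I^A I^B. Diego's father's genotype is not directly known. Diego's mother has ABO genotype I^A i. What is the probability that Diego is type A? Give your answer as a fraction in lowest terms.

5/8

Diego's father's ABO genotype from I^A i × I^A I^B: 1/4 I^A I^A, 1/4 I^A I^B, 1/4 I^A i, 1/4 I^B i.
Crossing each possibility with the mother I^A i and summing P(type A): 1/4·1 + 1/4·1/2 + 1/4·3/4 + 1/4·1/4 = 5/8.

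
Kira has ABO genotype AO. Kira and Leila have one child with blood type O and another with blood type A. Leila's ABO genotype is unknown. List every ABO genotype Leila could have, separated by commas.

For each candidate genotype of Leila, check whether crossing it with AO can produce every observed child phenotype.
  AA → possible child types {A} ✗
  AB → possible child types {A, B, AB} ✗
  AO → possible child types {O, A} ✓
  BB → possible child types {B, AB} ✗
  BO → possible child types {O, A, B, AB} ✓
  OO → possible child types {O, A} ✓

AO, BO, OO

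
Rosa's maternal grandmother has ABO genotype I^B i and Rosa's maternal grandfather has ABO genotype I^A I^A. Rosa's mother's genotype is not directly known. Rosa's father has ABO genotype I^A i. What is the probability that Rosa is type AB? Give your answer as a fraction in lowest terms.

1/8

Rosa's mother's ABO genotype from I^B i × I^A I^A: 1/2 I^A I^B, 1/2 I^A i.
Crossing each possibility with the father I^A i and summing P(type AB): 1/2·1/4 + 1/2·0 = 1/8.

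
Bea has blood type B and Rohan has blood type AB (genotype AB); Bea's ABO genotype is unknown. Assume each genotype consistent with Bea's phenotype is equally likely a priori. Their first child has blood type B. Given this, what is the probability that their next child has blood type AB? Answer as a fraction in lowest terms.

3/8

Possible genotypes: Bea ∈ {BB, BO}; Rohan ∈ {AB}.
Weight each parental genotype pair by prior × P(type-B child):
  BB × AB: posterior weight 1/2; P(next child type AB) = 1/2.
  BO × AB: posterior weight 1/2; P(next child type AB) = 1/4.
Weighted sum = 3/8.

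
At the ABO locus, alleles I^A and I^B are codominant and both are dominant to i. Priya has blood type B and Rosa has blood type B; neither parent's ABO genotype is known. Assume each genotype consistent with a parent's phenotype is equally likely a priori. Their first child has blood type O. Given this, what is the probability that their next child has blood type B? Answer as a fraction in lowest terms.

Possible genotypes: Priya ∈ {I^B I^B, I^B i}; Rosa ∈ {I^B I^B, I^B i}.
Weight each parental genotype pair by prior × P(type-O child):
  I^B i × I^B i: posterior weight 1; P(next child type B) = 3/4.
Weighted sum = 3/4.

3/4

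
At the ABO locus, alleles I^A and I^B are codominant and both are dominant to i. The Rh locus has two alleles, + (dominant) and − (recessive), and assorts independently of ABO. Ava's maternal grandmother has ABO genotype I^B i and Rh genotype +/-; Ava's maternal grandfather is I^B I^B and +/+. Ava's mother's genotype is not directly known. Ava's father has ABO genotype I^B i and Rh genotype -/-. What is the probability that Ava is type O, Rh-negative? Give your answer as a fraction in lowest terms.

1/32

Ava's mother's ABO genotype from I^B i × I^B I^B: 1/2 I^B I^B, 1/2 I^B i.
Crossing each possibility with the father I^B i and summing P(type O): 1/2·0 + 1/2·1/4 = 1/8.
Similarly for Rh via the mother's Rh distribution: P(Rh-) = 1/4.
Independent loci: 1/8 × 1/4 = 1/32.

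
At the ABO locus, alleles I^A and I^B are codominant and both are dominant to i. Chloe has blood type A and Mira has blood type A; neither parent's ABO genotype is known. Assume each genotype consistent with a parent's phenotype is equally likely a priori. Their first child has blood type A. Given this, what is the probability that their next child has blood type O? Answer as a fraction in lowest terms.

1/20

Possible genotypes: Chloe ∈ {I^A I^A, I^A i}; Mira ∈ {I^A I^A, I^A i}.
Weight each parental genotype pair by prior × P(type-A child):
  I^A I^A × I^A I^A: posterior weight 4/15; P(next child type O) = 0.
  I^A I^A × I^A i: posterior weight 4/15; P(next child type O) = 0.
  I^A i × I^A I^A: posterior weight 4/15; P(next child type O) = 0.
  I^A i × I^A i: posterior weight 1/5; P(next child type O) = 1/4.
Weighted sum = 1/20.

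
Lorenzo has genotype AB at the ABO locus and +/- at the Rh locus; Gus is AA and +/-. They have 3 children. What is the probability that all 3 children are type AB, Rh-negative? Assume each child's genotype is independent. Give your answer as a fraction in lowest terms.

1/512

ABO cross AB × AA → 1/2 A, 1/2 AB.
Rh cross +/- × +/- → 3/4 Rh+, 1/4 Rh-; so P(type AB, Rh-negative) = 1/2 × 1/4 = 1/8 per child.
All 3 independent: (1/8)^3 = 1/512.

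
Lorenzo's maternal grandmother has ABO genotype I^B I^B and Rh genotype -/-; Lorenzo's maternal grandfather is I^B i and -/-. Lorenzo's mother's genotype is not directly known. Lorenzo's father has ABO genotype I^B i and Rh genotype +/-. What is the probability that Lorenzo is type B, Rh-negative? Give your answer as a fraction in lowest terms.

Lorenzo's mother's ABO genotype from I^B I^B × I^B i: 1/2 I^B I^B, 1/2 I^B i.
Crossing each possibility with the father I^B i and summing P(type B): 1/2·1 + 1/2·3/4 = 7/8.
Similarly for Rh via the mother's Rh distribution: P(Rh-) = 1/2.
Independent loci: 7/8 × 1/2 = 7/16.

7/16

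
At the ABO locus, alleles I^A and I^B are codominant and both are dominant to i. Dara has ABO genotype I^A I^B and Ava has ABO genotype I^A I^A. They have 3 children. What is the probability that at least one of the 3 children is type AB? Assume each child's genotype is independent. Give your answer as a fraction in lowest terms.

7/8

ABO cross I^A I^B × I^A I^A → 1/2 A, 1/2 AB.
So P(type AB) = 1/2 per child.
P(none) = (1/2)^3 = 1/8; P(at least one) = 1 − 1/8 = 7/8.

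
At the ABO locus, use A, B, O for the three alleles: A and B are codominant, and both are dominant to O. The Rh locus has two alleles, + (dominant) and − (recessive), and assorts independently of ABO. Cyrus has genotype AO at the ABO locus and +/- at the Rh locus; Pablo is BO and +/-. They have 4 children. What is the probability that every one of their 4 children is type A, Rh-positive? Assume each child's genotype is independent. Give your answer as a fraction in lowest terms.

ABO cross AO × BO → 1/4 O, 1/4 A, 1/4 B, 1/4 AB.
Rh cross +/- × +/- → 3/4 Rh+, 1/4 Rh-; so P(type A, Rh-positive) = 1/4 × 3/4 = 3/16 per child.
All 4 independent: (3/16)^4 = 81/65536.

81/65536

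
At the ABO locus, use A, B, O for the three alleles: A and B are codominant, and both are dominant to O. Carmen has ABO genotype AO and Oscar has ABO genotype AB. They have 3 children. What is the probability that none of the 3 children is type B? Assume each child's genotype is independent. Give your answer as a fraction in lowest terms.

ABO cross AO × AB → 1/2 A, 1/4 B, 1/4 AB.
So P(type B) = 1/4 per child.
P(not type B) = 3/4 for one child; (3/4)^3 = 27/64.

27/64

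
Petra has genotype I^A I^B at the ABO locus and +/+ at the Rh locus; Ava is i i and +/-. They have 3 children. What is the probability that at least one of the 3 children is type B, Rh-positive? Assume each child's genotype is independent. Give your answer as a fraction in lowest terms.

7/8

ABO cross I^A I^B × i i → 1/2 A, 1/2 B.
Rh cross +/+ × +/- → 1 Rh+; so P(type B, Rh-positive) = 1/2 × 1 = 1/2 per child.
P(none) = (1/2)^3 = 1/8; P(at least one) = 1 − 1/8 = 7/8.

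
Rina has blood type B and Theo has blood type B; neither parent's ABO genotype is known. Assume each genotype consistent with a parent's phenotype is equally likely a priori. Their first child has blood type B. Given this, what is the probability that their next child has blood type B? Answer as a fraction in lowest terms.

19/20

Possible genotypes: Rina ∈ {I^B I^B, I^B i}; Theo ∈ {I^B I^B, I^B i}.
Weight each parental genotype pair by prior × P(type-B child):
  I^B I^B × I^B I^B: posterior weight 4/15; P(next child type B) = 1.
  I^B I^B × I^B i: posterior weight 4/15; P(next child type B) = 1.
  I^B i × I^B I^B: posterior weight 4/15; P(next child type B) = 1.
  I^B i × I^B i: posterior weight 1/5; P(next child type B) = 3/4.
Weighted sum = 19/20.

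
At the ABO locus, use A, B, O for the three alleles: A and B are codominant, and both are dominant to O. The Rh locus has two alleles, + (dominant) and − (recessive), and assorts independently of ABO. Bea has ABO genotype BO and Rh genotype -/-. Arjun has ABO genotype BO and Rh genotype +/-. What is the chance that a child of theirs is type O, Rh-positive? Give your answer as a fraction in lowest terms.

ABO cross BO × BO → offspring phenotypes: 1/4 O, 3/4 B.
Rh cross -/- × +/- → 1/2 Rh+, 1/2 Rh-.
Independent loci: P(type O, Rh-positive) = 1/4 × 1/2 = 1/8.

1/8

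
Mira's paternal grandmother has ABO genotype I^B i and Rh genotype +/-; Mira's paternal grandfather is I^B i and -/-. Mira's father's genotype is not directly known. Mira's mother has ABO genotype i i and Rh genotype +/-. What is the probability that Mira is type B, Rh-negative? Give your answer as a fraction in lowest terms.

3/16

Mira's father's ABO genotype from I^B i × I^B i: 1/4 I^B I^B, 1/2 I^B i, 1/4 i i.
Crossing each possibility with the mother i i and summing P(type B): 1/4·1 + 1/2·1/2 + 1/4·0 = 1/2.
Similarly for Rh via the father's Rh distribution: P(Rh-) = 3/8.
Independent loci: 1/2 × 3/8 = 3/16.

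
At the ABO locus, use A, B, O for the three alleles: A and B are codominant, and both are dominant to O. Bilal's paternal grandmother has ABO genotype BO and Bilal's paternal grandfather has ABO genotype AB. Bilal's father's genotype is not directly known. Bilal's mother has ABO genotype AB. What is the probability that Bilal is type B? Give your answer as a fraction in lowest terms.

Bilal's father's ABO genotype from BO × AB: 1/4 AB, 1/4 AO, 1/4 BB, 1/4 BO.
Crossing each possibility with the mother AB and summing P(type B): 1/4·1/4 + 1/4·1/4 + 1/4·1/2 + 1/4·1/2 = 3/8.

3/8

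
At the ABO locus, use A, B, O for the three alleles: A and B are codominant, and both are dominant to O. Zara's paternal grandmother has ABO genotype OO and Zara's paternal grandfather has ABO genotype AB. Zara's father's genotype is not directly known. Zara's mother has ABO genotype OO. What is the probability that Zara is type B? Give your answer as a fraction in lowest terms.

Zara's father's ABO genotype from OO × AB: 1/2 AO, 1/2 BO.
Crossing each possibility with the mother OO and summing P(type B): 1/2·0 + 1/2·1/2 = 1/4.

1/4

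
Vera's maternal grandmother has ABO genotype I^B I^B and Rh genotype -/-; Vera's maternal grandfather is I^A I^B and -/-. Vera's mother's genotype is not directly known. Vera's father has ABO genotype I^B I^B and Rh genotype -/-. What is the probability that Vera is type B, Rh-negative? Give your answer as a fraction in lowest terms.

Vera's mother's ABO genotype from I^B I^B × I^A I^B: 1/2 I^A I^B, 1/2 I^B I^B.
Crossing each possibility with the father I^B I^B and summing P(type B): 1/2·1/2 + 1/2·1 = 3/4.
Similarly for Rh via the mother's Rh distribution: P(Rh-) = 1.
Independent loci: 3/4 × 1 = 3/4.

3/4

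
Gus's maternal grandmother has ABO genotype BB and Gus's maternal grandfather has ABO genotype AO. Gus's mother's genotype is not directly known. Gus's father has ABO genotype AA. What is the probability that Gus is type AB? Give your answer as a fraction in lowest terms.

Gus's mother's ABO genotype from BB × AO: 1/2 AB, 1/2 BO.
Crossing each possibility with the father AA and summing P(type AB): 1/2·1/2 + 1/2·1/2 = 1/2.

1/2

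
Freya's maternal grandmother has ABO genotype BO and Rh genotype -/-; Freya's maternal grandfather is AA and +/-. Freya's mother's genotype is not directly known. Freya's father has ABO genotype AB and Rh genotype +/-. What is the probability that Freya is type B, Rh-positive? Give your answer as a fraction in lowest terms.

5/32

Freya's mother's ABO genotype from BO × AA: 1/2 AB, 1/2 AO.
Crossing each possibility with the father AB and summing P(type B): 1/2·1/4 + 1/2·1/4 = 1/4.
Similarly for Rh via the mother's Rh distribution: P(Rh+) = 5/8.
Independent loci: 1/4 × 5/8 = 5/32.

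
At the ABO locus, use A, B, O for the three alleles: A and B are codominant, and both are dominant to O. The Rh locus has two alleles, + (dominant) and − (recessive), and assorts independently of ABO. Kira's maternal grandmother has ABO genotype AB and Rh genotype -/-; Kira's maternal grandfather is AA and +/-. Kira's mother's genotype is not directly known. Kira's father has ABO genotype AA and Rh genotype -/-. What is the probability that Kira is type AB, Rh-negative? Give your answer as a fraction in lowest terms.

3/16

Kira's mother's ABO genotype from AB × AA: 1/2 AA, 1/2 AB.
Crossing each possibility with the father AA and summing P(type AB): 1/2·0 + 1/2·1/2 = 1/4.
Similarly for Rh via the mother's Rh distribution: P(Rh-) = 3/4.
Independent loci: 1/4 × 3/4 = 3/16.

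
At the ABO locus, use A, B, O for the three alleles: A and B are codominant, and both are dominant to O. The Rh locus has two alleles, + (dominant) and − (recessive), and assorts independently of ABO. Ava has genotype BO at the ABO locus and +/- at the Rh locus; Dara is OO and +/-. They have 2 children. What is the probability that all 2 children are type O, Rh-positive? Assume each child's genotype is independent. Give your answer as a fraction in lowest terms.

9/64

ABO cross BO × OO → 1/2 O, 1/2 B.
Rh cross +/- × +/- → 3/4 Rh+, 1/4 Rh-; so P(type O, Rh-positive) = 1/2 × 3/4 = 3/8 per child.
All 2 independent: (3/8)^2 = 9/64.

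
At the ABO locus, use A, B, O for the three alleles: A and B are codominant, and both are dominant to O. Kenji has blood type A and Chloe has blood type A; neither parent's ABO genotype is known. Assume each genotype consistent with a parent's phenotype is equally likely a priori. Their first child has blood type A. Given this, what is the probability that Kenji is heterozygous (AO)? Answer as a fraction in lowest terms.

Possible genotypes: Kenji ∈ {AA, AO}; Chloe ∈ {AA, AO}.
Weight each parental genotype pair by prior × P(type-A child):
  AA × AA: posterior weight 4/15.
  AA × AO: posterior weight 4/15.
  AO × AA: posterior weight 4/15.
  AO × AO: posterior weight 1/5.
Sum the posterior weight over pairs where Kenji is AO: 7/15.

7/15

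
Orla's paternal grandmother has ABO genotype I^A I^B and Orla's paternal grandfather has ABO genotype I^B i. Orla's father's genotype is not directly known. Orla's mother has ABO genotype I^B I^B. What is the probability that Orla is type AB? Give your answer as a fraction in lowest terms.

Orla's father's ABO genotype from I^A I^B × I^B i: 1/4 I^A I^B, 1/4 I^A i, 1/4 I^B I^B, 1/4 I^B i.
Crossing each possibility with the mother I^B I^B and summing P(type AB): 1/4·1/2 + 1/4·1/2 + 1/4·0 + 1/4·0 = 1/4.

1/4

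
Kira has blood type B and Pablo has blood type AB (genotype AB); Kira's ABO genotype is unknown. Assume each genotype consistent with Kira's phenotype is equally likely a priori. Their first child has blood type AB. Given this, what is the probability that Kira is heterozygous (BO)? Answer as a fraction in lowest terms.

Possible genotypes: Kira ∈ {BB, BO}; Pablo ∈ {AB}.
Weight each parental genotype pair by prior × P(type-AB child):
  BB × AB: posterior weight 2/3.
  BO × AB: posterior weight 1/3.
Sum the posterior weight over pairs where Kira is BO: 1/3.

1/3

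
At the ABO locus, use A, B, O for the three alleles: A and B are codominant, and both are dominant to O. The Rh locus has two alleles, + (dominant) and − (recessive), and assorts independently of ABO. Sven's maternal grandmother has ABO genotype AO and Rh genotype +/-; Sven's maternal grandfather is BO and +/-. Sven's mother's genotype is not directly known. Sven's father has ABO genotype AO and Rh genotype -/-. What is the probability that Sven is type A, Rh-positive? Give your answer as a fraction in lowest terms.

Sven's mother's ABO genotype from AO × BO: 1/4 AB, 1/4 AO, 1/4 BO, 1/4 OO.
Crossing each possibility with the father AO and summing P(type A): 1/4·1/2 + 1/4·3/4 + 1/4·1/4 + 1/4·1/2 = 1/2.
Similarly for Rh via the mother's Rh distribution: P(Rh+) = 1/2.
Independent loci: 1/2 × 1/2 = 1/4.

1/4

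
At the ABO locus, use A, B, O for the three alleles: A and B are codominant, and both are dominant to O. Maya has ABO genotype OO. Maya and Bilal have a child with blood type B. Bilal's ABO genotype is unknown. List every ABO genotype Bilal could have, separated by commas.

For each candidate genotype of Bilal, check whether crossing it with OO can produce every observed child phenotype.
  AA → possible child types {A} ✗
  AB → possible child types {A, B} ✓
  AO → possible child types {O, A} ✗
  BB → possible child types {B} ✓
  BO → possible child types {O, B} ✓
  OO → possible child types {O} ✗

AB, BB, BO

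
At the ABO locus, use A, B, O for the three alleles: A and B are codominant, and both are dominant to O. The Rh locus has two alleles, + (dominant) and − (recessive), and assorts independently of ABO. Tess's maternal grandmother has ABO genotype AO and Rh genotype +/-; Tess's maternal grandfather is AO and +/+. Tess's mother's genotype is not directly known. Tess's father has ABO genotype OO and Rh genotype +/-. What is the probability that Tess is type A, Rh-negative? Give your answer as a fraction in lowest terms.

Tess's mother's ABO genotype from AO × AO: 1/4 AA, 1/2 AO, 1/4 OO.
Crossing each possibility with the father OO and summing P(type A): 1/4·1 + 1/2·1/2 + 1/4·0 = 1/2.
Similarly for Rh via the mother's Rh distribution: P(Rh-) = 1/8.
Independent loci: 1/2 × 1/8 = 1/16.

1/16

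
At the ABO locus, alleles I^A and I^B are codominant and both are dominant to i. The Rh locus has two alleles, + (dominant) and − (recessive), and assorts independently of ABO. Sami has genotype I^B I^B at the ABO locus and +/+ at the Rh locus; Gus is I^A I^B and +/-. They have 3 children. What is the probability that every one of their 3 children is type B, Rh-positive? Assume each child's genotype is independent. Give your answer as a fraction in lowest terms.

ABO cross I^B I^B × I^A I^B → 1/2 B, 1/2 AB.
Rh cross +/+ × +/- → 1 Rh+; so P(type B, Rh-positive) = 1/2 × 1 = 1/2 per child.
All 3 independent: (1/2)^3 = 1/8.

1/8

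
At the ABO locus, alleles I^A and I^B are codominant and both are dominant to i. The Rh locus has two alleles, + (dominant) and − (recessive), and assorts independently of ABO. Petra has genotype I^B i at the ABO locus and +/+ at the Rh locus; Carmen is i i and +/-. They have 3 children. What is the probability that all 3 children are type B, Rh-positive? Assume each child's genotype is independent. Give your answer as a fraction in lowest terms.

1/8

ABO cross I^B i × i i → 1/2 O, 1/2 B.
Rh cross +/+ × +/- → 1 Rh+; so P(type B, Rh-positive) = 1/2 × 1 = 1/2 per child.
All 3 independent: (1/2)^3 = 1/8.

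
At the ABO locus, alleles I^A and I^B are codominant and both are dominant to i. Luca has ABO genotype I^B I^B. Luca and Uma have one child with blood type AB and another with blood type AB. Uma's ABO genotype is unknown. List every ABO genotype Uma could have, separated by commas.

I^A I^A, I^A I^B, I^A i

For each candidate genotype of Uma, check whether crossing it with I^B I^B can produce every observed child phenotype.
  I^A I^A → possible child types {AB} ✓
  I^A I^B → possible child types {B, AB} ✓
  I^A i → possible child types {B, AB} ✓
  I^B I^B → possible child types {B} ✗
  I^B i → possible child types {B} ✗
  i i → possible child types {B} ✗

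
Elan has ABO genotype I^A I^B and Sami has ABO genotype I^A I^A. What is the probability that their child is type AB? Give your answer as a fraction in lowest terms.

1/2

ABO cross I^A I^B × I^A I^A → offspring phenotypes: 1/2 A, 1/2 AB.
So P(type AB) = 1/2.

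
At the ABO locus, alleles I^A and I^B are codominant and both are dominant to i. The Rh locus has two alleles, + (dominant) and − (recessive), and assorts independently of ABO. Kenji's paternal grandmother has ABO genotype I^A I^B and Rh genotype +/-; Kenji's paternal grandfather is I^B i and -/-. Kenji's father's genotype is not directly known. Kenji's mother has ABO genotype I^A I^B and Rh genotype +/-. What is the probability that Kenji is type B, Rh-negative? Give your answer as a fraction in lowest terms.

9/64

Kenji's father's ABO genotype from I^A I^B × I^B i: 1/4 I^A I^B, 1/4 I^A i, 1/4 I^B I^B, 1/4 I^B i.
Crossing each possibility with the mother I^A I^B and summing P(type B): 1/4·1/4 + 1/4·1/4 + 1/4·1/2 + 1/4·1/2 = 3/8.
Similarly for Rh via the father's Rh distribution: P(Rh-) = 3/8.
Independent loci: 3/8 × 3/8 = 9/64.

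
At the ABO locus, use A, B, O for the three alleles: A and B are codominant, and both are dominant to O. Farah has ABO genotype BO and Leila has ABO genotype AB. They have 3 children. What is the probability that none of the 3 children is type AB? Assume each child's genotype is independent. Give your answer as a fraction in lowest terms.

27/64

ABO cross BO × AB → 1/4 A, 1/2 B, 1/4 AB.
So P(type AB) = 1/4 per child.
P(not type AB) = 3/4 for one child; (3/4)^3 = 27/64.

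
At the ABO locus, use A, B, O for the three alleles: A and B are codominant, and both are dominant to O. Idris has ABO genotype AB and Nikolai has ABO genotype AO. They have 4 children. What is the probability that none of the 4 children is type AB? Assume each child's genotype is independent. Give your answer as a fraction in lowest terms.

81/256

ABO cross AB × AO → 1/2 A, 1/4 B, 1/4 AB.
So P(type AB) = 1/4 per child.
P(not type AB) = 3/4 for one child; (3/4)^4 = 81/256.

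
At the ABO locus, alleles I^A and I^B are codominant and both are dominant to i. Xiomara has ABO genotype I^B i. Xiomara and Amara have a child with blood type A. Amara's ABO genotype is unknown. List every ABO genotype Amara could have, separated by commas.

I^A I^A, I^A I^B, I^A i

For each candidate genotype of Amara, check whether crossing it with I^B i can produce every observed child phenotype.
  I^A I^A → possible child types {A, AB} ✓
  I^A I^B → possible child types {A, B, AB} ✓
  I^A i → possible child types {O, A, B, AB} ✓
  I^B I^B → possible child types {B} ✗
  I^B i → possible child types {O, B} ✗
  i i → possible child types {O, B} ✗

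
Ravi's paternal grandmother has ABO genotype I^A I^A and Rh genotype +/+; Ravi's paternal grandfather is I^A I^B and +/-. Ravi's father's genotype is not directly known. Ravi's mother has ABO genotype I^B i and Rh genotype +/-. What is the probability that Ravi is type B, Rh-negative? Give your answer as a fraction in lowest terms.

1/32

Ravi's father's ABO genotype from I^A I^A × I^A I^B: 1/2 I^A I^A, 1/2 I^A I^B.
Crossing each possibility with the mother I^B i and summing P(type B): 1/2·0 + 1/2·1/2 = 1/4.
Similarly for Rh via the father's Rh distribution: P(Rh-) = 1/8.
Independent loci: 1/4 × 1/8 = 1/32.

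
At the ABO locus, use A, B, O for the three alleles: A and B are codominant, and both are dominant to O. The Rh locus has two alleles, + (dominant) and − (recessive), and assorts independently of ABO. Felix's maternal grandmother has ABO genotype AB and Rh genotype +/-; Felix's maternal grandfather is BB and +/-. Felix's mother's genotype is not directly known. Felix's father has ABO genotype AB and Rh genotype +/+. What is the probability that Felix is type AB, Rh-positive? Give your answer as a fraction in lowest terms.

1/2

Felix's mother's ABO genotype from AB × BB: 1/2 AB, 1/2 BB.
Crossing each possibility with the father AB and summing P(type AB): 1/2·1/2 + 1/2·1/2 = 1/2.
Similarly for Rh via the mother's Rh distribution: P(Rh+) = 1.
Independent loci: 1/2 × 1 = 1/2.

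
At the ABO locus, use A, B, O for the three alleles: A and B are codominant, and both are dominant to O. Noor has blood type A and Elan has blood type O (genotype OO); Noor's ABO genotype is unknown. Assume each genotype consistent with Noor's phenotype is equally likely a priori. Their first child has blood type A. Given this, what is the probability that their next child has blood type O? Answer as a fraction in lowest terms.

Possible genotypes: Noor ∈ {AA, AO}; Elan ∈ {OO}.
Weight each parental genotype pair by prior × P(type-A child):
  AA × OO: posterior weight 2/3; P(next child type O) = 0.
  AO × OO: posterior weight 1/3; P(next child type O) = 1/2.
Weighted sum = 1/6.

1/6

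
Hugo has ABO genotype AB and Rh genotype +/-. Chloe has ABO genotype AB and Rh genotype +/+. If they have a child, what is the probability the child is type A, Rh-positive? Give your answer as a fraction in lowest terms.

1/4

ABO cross AB × AB → offspring phenotypes: 1/4 A, 1/4 B, 1/2 AB.
Rh cross +/- × +/+ → 1 Rh+.
Independent loci: P(type A, Rh-positive) = 1/4 × 1 = 1/4.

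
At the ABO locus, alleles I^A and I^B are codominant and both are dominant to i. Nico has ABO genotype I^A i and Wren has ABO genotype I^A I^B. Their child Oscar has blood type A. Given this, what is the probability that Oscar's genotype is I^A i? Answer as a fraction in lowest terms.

Cross I^A i × I^A I^B → 1/4 I^A I^A, 1/4 I^A I^B, 1/4 I^A i, 1/4 I^B i.
Type-A genotypes among offspring: I^A I^A (1/4), I^A i (1/4); total 1/2.
P(I^A i | type A) = (1/4) / (1/2) = 1/2.

1/2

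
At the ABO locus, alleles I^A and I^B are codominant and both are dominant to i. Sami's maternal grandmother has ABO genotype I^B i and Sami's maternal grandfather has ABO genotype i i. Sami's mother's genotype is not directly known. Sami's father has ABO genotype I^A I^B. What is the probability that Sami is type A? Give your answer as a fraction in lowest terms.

3/8

Sami's mother's ABO genotype from I^B i × i i: 1/2 I^B i, 1/2 i i.
Crossing each possibility with the father I^A I^B and summing P(type A): 1/2·1/4 + 1/2·1/2 = 3/8.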